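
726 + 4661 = 5387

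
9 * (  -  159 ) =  - 1431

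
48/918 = 8/153 = 0.05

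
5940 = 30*198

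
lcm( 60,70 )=420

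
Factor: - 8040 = - 2^3*3^1*5^1*67^1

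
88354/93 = 88354/93= 950.04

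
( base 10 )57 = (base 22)2d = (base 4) 321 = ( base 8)71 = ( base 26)25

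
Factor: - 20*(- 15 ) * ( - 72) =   -  21600 = - 2^5*3^3*5^2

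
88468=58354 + 30114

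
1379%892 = 487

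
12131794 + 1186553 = 13318347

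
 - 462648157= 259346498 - 721994655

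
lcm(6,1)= 6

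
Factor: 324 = 2^2 * 3^4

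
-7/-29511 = 7/29511= 0.00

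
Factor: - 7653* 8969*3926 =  - 269479685982 = - 2^1*3^1*13^1* 151^1*2551^1*8969^1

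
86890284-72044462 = 14845822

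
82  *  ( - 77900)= - 6387800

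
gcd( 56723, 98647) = 1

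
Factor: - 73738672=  - 2^4 * 7^1*59^1*11159^1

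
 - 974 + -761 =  - 1735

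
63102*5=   315510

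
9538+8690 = 18228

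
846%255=81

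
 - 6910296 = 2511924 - 9422220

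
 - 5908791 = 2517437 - 8426228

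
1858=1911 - 53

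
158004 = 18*8778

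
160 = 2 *80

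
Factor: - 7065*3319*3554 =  - 83336804190 = - 2^1 * 3^2*5^1*  157^1 * 1777^1 * 3319^1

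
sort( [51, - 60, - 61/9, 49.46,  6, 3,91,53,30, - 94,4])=[ - 94 , - 60, - 61/9, 3,4,6, 30, 49.46, 51, 53 , 91 ]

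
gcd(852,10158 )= 6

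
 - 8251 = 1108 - 9359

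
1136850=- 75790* ( - 15)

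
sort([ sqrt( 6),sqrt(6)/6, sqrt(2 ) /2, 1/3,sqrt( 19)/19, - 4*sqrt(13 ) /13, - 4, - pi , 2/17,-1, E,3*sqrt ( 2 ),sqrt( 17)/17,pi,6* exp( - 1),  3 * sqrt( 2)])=[ - 4, - pi,-4*sqrt(13) /13, - 1,2/17,sqrt ( 19 ) /19,sqrt ( 17 ) /17,1/3,sqrt(6)/6, sqrt(2 )/2,6 * exp (-1 ),  sqrt( 6),E,pi, 3*sqrt (2 ),3*sqrt (2) ] 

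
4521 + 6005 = 10526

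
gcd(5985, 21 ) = 21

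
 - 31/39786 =-31/39786 = - 0.00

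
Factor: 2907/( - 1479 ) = - 3^1*19^1* 29^ (  -  1) = - 57/29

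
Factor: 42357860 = 2^2*5^1* 2117893^1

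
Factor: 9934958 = 2^1*11^1 *467^1  *967^1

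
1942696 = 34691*56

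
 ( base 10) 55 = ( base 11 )50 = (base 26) 23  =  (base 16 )37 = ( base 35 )1K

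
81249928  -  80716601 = 533327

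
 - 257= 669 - 926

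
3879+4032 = 7911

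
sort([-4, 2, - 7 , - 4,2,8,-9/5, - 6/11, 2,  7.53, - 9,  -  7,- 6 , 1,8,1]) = [ - 9, - 7, - 7, - 6,  -  4,- 4, - 9/5,-6/11, 1, 1,2,2,2,7.53,8,  8 ]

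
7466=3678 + 3788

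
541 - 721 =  - 180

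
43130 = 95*454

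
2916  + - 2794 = 122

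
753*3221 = 2425413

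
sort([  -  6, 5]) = [ - 6,  5] 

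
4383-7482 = -3099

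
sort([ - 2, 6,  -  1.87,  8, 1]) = [ - 2, - 1.87,1,6, 8]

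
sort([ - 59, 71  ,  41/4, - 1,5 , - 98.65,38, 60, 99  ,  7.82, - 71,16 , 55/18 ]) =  [ - 98.65, - 71, - 59, - 1,55/18 , 5, 7.82,41/4, 16 , 38, 60 , 71,99 ] 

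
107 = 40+67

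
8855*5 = 44275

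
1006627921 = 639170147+367457774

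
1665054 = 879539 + 785515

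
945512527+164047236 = 1109559763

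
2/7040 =1/3520 = 0.00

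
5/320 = 1/64 = 0.02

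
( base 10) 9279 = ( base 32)91v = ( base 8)22077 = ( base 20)133j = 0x243f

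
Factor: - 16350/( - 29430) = 3^( - 2 )*5^1 = 5/9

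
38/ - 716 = - 1+339/358 = - 0.05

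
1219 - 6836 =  - 5617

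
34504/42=821 + 11/21 = 821.52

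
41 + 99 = 140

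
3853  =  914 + 2939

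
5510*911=5019610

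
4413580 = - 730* ( - 6046 )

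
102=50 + 52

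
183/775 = 183/775 = 0.24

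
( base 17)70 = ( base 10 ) 119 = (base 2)1110111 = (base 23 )54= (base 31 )3Q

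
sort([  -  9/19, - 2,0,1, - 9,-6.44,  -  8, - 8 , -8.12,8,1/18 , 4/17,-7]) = [ - 9,- 8.12, - 8,-8, - 7, - 6.44, - 2,  -  9/19, 0,1/18,4/17,  1,  8 ] 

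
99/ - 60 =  - 33/20 = - 1.65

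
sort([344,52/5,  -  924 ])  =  [-924, 52/5, 344 ]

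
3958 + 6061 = 10019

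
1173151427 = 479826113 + 693325314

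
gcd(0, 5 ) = 5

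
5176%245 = 31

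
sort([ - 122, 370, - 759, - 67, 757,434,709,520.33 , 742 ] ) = [-759,-122,  -  67,370, 434, 520.33,709,742, 757] 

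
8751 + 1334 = 10085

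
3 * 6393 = 19179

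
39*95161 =3711279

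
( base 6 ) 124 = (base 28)1O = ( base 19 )2e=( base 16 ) 34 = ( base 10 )52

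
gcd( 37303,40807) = 73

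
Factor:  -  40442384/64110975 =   -  2^4*3^(-1) * 5^(  -  2 )* 149^(-1 ) *1493^1 * 1693^1*5737^( - 1)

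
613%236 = 141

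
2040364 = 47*43412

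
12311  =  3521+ 8790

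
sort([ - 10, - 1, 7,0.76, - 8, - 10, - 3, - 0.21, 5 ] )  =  [ - 10, - 10,-8 , - 3 , - 1, - 0.21,0.76, 5,7] 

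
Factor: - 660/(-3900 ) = 11/65=5^( - 1 )*11^1*13^( - 1) 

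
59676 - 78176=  - 18500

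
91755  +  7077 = 98832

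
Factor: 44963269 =13^1*263^1*13151^1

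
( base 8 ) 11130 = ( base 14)19d6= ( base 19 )d03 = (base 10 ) 4696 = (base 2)1001001011000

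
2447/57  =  42 + 53/57 = 42.93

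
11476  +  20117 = 31593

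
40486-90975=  - 50489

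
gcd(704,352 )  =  352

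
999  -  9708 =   -  8709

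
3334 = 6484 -3150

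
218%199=19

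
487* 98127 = 47787849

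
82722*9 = 744498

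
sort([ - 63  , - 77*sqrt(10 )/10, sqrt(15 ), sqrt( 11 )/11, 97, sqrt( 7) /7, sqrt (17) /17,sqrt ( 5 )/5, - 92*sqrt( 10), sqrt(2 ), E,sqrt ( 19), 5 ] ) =[- 92  *  sqrt(10), - 63,-77*sqrt(10)/10,  sqrt(17)/17,sqrt( 11) /11, sqrt(7)/7,sqrt( 5)/5, sqrt ( 2),E  ,  sqrt( 15 ),sqrt( 19 ),  5,  97]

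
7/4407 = 7/4407 = 0.00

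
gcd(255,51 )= 51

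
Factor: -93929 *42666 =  - 2^1*3^1*11^1*13^1 *547^1*8539^1 = - 4007574714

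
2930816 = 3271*896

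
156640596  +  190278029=346918625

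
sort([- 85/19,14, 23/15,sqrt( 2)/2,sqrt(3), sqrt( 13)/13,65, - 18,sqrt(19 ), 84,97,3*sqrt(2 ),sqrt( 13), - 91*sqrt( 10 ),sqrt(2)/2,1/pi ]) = [ - 91*sqrt( 10), - 18, - 85/19,sqrt(13)/13,1/pi, sqrt( 2)/2, sqrt ( 2 )/2  ,  23/15, sqrt(3 ),sqrt ( 13 ),3*sqrt(2), sqrt(19 ),14,65,84, 97]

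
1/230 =1/230 = 0.00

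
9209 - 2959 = 6250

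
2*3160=6320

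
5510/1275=4 + 82/255= 4.32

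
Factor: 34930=2^1*5^1*7^1 *499^1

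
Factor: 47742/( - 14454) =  - 109/33 = -  3^( - 1)*11^(-1 ) * 109^1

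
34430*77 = 2651110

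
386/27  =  14 + 8/27 = 14.30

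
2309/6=384 + 5/6 = 384.83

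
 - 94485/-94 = 94485/94 = 1005.16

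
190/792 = 95/396= 0.24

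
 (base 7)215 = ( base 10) 110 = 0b1101110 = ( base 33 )3b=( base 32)3E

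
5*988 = 4940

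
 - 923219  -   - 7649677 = 6726458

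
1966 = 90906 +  - 88940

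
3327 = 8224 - 4897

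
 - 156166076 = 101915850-258081926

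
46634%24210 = 22424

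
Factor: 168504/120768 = 2^(-3 )*7^1*37^ ( - 1) * 59^1 =413/296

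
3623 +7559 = 11182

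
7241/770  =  9  +  311/770 =9.40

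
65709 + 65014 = 130723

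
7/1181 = 7/1181 = 0.01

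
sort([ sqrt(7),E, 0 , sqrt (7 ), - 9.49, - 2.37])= [  -  9.49,-2.37,0 , sqrt(7), sqrt(7),E ] 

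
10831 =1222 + 9609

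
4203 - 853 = 3350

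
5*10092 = 50460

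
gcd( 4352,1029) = 1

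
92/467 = 92/467 = 0.20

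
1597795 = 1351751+246044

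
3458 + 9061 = 12519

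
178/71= 2 + 36/71 =2.51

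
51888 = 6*8648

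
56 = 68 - 12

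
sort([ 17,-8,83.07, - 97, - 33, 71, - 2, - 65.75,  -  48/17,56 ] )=[ - 97, - 65.75, - 33 , - 8,-48/17, - 2,17, 56,71, 83.07 ] 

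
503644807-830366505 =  - 326721698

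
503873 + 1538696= 2042569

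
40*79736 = 3189440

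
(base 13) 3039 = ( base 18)128F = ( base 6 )50423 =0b1100111101111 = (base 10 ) 6639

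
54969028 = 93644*587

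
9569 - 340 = 9229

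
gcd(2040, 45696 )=408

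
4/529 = 4/529 = 0.01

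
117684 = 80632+37052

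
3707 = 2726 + 981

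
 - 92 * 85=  - 7820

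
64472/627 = 64472/627 = 102.83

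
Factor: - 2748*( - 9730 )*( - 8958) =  - 2^4*3^2*5^1*  7^1*139^1 * 229^1 * 1493^1   =  - 239519362320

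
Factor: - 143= - 11^1*13^1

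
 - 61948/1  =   - 61948 = -  61948.00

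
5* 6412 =32060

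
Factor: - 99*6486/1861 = - 642114/1861 = -2^1*3^3*11^1*23^1* 47^1*1861^ (-1)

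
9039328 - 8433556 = 605772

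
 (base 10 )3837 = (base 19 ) ABI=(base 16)EFD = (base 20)9bh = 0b111011111101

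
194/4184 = 97/2092 = 0.05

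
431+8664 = 9095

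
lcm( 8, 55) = 440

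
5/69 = 5/69 = 0.07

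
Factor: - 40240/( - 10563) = 80/21 =2^4*3^( - 1 ) *5^1*7^ ( - 1) 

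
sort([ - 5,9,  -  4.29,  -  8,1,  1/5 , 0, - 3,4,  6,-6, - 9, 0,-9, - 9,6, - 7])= [ - 9,-9, - 9, - 8, - 7,- 6, - 5, - 4.29 , - 3,0,0, 1/5,1, 4, 6, 6,9]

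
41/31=41/31 = 1.32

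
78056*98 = 7649488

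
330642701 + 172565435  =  503208136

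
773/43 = 17+42/43 = 17.98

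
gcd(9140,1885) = 5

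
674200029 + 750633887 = 1424833916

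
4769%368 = 353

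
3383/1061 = 3383/1061 =3.19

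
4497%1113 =45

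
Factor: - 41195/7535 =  - 7^1*107^1*137^ ( -1) = - 749/137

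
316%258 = 58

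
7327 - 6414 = 913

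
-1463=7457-8920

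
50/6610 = 5/661 = 0.01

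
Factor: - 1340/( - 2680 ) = 2^(-1)= 1/2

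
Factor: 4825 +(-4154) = 11^1*61^1 = 671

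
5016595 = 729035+4287560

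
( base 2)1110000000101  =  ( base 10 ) 7173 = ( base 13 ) 335a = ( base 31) 7EC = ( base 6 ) 53113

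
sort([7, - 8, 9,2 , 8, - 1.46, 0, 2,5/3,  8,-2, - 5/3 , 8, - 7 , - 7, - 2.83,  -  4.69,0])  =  [ - 8, - 7,- 7 , - 4.69 , - 2.83, - 2, - 5/3 ,  -  1.46, 0,0 , 5/3 , 2, 2 , 7, 8, 8,8 , 9 ]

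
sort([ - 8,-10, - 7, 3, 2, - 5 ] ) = [ - 10, - 8, - 7,-5, 2, 3 ] 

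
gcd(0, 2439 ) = 2439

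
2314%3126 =2314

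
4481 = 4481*1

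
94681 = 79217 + 15464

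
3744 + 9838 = 13582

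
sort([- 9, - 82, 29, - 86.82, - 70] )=[ - 86.82 , - 82 , -70,- 9,29]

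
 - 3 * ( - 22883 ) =68649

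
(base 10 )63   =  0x3f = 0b111111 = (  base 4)333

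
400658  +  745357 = 1146015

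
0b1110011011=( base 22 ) 1jl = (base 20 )263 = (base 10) 923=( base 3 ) 1021012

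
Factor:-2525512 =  - 2^3*11^2*2609^1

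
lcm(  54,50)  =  1350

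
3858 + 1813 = 5671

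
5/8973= 5/8973 = 0.00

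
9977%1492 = 1025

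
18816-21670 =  - 2854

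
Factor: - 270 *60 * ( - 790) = 2^4*3^4 *5^3 * 79^1  =  12798000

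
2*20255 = 40510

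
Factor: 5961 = 3^1 * 1987^1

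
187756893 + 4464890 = 192221783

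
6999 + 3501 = 10500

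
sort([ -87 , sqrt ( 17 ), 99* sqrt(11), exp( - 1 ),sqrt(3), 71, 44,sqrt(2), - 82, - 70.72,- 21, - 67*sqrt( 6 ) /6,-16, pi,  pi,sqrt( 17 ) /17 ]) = [- 87, - 82, - 70.72, - 67 * sqrt(6)/6, - 21, - 16,sqrt( 17 )/17, exp( - 1), sqrt( 2 ), sqrt( 3),  pi, pi, sqrt(17),  44,71, 99*sqrt( 11)]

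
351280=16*21955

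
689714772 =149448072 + 540266700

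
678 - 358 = 320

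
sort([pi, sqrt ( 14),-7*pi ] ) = [ - 7*pi, pi,sqrt(14)]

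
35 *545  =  19075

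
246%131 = 115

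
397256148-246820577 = 150435571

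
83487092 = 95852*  871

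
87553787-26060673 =61493114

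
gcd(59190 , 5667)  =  3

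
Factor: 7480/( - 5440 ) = -11/8=- 2^( - 3) * 11^1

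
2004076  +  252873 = 2256949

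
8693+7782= 16475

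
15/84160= 3/16832   =  0.00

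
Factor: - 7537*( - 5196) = 2^2*3^1*433^1*7537^1 = 39162252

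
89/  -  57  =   - 2 + 25/57 = - 1.56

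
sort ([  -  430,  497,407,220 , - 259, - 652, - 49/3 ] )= [  -  652, - 430, - 259,-49/3, 220, 407,497]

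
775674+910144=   1685818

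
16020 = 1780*9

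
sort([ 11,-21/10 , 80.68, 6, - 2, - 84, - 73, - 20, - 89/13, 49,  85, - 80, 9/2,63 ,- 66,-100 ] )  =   [ - 100, - 84, - 80, - 73, - 66, - 20, - 89/13, - 21/10,- 2,9/2, 6,11,49,63, 80.68,85] 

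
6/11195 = 6/11195 = 0.00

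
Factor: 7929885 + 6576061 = 14505946 = 2^1 * 7^1*13^2*6131^1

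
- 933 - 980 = -1913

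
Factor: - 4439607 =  - 3^1*439^1*3371^1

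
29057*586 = 17027402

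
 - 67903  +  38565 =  - 29338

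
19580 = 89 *220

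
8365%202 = 83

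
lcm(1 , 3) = 3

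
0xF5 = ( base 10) 245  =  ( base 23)AF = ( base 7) 500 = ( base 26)9B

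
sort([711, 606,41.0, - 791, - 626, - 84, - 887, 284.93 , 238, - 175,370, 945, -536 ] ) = [ - 887, - 791,  -  626, - 536, -175,  -  84,  41.0, 238,284.93 , 370,606,711 , 945 ]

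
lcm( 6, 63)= 126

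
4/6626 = 2/3313=0.00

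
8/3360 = 1/420 = 0.00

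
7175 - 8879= - 1704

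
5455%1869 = 1717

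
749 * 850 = 636650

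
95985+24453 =120438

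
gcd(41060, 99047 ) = 1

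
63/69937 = 9/9991 = 0.00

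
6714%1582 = 386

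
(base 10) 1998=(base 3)2202000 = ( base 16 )7CE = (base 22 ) 42I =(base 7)5553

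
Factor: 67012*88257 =5914278084 = 2^2*3^1*11^1*13^1*31^1*73^1*1523^1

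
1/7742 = 1/7742 =0.00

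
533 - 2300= - 1767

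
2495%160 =95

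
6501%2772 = 957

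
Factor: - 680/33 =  - 2^3*3^(-1 )*5^1 * 11^( - 1 )*17^1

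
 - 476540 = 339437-815977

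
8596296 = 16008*537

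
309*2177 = 672693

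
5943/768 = 7 + 189/256 = 7.74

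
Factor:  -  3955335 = - 3^1 * 5^1 * 457^1*577^1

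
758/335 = 2 + 88/335 = 2.26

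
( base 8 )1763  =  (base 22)21L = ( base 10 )1011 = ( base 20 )2AB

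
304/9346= 152/4673= 0.03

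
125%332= 125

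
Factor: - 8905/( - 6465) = 1781/1293 =3^ (- 1) * 13^1*137^1*431^( - 1)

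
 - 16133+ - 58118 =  - 74251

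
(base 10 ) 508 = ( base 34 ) EW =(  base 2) 111111100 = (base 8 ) 774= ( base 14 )284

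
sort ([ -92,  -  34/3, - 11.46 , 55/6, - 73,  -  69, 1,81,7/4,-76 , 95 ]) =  [- 92, - 76, - 73, - 69,  -  11.46, - 34/3,1, 7/4, 55/6, 81,  95]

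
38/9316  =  19/4658 = 0.00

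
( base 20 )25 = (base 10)45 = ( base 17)2B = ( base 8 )55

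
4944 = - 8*( - 618)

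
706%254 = 198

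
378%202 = 176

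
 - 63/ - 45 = 1+2/5 = 1.40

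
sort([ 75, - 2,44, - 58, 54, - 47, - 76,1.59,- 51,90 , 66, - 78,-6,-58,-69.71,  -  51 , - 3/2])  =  [-78,-76, - 69.71, - 58,-58,-51,  -  51, - 47,-6,-2,-3/2,1.59, 44,54 , 66, 75,90] 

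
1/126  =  1/126= 0.01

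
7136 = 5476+1660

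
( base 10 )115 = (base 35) 3a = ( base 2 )1110011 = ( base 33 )3G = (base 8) 163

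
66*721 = 47586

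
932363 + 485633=1417996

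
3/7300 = 3/7300 = 0.00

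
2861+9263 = 12124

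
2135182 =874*2443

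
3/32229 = 1/10743 = 0.00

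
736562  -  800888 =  - 64326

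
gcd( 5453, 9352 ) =7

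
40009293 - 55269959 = -15260666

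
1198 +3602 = 4800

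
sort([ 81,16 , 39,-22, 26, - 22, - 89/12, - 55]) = [- 55, -22 , - 22, - 89/12,  16,26,  39,  81]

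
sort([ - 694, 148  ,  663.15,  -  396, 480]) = [-694, -396,148,480,663.15 ] 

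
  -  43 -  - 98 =55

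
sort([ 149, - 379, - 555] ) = [ - 555 ,  -  379 , 149] 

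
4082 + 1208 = 5290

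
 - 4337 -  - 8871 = 4534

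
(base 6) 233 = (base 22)45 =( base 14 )69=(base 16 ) 5d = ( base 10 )93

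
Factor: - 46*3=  - 138 = -2^1*3^1*23^1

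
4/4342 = 2/2171 = 0.00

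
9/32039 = 9/32039 = 0.00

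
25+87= 112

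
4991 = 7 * 713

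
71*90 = 6390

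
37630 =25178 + 12452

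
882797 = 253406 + 629391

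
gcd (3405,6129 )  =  681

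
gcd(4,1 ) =1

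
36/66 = 6/11=0.55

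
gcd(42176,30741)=1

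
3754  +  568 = 4322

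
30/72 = 5/12 = 0.42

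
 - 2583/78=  - 861/26 = - 33.12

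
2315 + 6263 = 8578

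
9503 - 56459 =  - 46956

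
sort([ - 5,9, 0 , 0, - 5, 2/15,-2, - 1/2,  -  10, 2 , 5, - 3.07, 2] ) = [-10,-5, - 5, - 3.07, - 2,  -  1/2,0, 0,2/15,2,2,5,9]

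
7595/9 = 843 + 8/9 =843.89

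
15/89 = 15/89 =0.17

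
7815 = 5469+2346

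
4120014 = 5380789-1260775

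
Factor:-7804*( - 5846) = 45622184 = 2^3*37^1*79^1*1951^1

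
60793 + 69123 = 129916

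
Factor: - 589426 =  - 2^1*191^1* 1543^1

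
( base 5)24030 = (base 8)3345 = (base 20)485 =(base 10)1765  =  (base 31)1pt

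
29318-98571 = - 69253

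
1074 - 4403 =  - 3329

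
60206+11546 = 71752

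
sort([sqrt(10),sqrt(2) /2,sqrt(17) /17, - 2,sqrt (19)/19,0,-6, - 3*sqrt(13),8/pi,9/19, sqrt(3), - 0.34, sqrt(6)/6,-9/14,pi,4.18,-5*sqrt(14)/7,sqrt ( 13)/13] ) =[ - 3 * sqrt( 13 ),-6,-5*sqrt ( 14)/7, - 2, - 9/14, - 0.34,  0 , sqrt( 19)/19,sqrt ( 17)/17,sqrt(13) /13,  sqrt( 6)/6,  9/19,sqrt( 2) /2, sqrt(3),8/pi,pi,sqrt( 10),  4.18]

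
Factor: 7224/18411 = 2^3 * 7^1*17^( - 1 ) * 19^(  -  2)* 43^1= 2408/6137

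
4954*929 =4602266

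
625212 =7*89316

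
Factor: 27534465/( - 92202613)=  - 3^3 * 5^1*7^1*103^ (-1 ) * 29137^1*895171^( - 1 ) 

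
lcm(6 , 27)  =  54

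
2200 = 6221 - 4021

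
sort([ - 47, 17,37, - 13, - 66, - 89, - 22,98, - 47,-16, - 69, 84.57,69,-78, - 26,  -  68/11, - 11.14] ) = [ - 89, - 78,  -  69, - 66, - 47, - 47, - 26, - 22, - 16, - 13, - 11.14, - 68/11, 17 , 37,69, 84.57, 98]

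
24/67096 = 3/8387 = 0.00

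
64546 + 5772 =70318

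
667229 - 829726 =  - 162497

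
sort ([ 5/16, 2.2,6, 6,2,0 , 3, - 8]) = [ - 8, 0,  5/16,2,2.2,3,6, 6 ]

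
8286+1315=9601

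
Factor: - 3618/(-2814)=3^2*7^( - 1) =9/7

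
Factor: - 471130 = -2^1*5^1 *11^1*4283^1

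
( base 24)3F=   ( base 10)87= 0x57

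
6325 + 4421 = 10746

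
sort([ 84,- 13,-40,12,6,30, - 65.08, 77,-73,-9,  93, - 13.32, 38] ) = [-73,- 65.08 ,-40, - 13.32,-13, - 9 , 6,12,30,38,  77,84,93]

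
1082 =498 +584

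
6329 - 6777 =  - 448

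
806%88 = 14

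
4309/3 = 1436 + 1/3 = 1436.33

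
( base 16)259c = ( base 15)2cbd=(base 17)1g56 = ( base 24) GH4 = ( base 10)9628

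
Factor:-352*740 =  - 260480=-2^7*5^1*11^1*37^1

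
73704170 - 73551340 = 152830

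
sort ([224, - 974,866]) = [ - 974, 224,866]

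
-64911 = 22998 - 87909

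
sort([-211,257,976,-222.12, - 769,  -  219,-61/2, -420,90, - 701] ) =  [ - 769,-701,-420,-222.12, - 219, - 211,-61/2, 90,257, 976] 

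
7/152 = 7/152 = 0.05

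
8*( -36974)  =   - 295792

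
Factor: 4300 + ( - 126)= 2^1 * 2087^1 = 4174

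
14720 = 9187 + 5533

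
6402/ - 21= - 2134/7 = -304.86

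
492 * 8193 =4030956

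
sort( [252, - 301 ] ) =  [ -301, 252] 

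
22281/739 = 22281/739 = 30.15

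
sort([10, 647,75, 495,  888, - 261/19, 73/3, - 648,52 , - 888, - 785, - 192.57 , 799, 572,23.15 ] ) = [-888, - 785 , - 648, - 192.57, - 261/19,  10,23.15, 73/3,52,75,495, 572 , 647, 799,  888] 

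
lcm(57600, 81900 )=5241600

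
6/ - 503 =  - 1+497/503 = - 0.01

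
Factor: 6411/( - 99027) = - 2137/33009 = - 3^( - 1)*2137^1*11003^( - 1 ) 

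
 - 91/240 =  - 91/240 = - 0.38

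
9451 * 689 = 6511739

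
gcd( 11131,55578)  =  1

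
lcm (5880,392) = 5880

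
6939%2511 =1917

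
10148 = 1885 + 8263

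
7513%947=884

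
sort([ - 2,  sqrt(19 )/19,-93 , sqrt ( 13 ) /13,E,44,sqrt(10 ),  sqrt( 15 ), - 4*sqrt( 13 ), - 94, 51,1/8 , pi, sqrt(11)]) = [  -  94, - 93, - 4*sqrt(13 ), - 2,  1/8,sqrt(19 ) /19,  sqrt(13 ) /13,E,pi,  sqrt( 10 ),sqrt ( 11), sqrt( 15), 44,51] 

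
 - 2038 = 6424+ - 8462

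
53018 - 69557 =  - 16539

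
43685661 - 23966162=19719499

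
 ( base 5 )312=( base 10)82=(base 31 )2K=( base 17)4e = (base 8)122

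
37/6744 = 37/6744 =0.01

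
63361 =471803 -408442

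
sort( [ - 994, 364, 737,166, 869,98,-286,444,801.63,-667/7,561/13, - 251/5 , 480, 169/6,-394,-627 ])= [ - 994, - 627, - 394,-286,-667/7,-251/5,  169/6,561/13,98, 166,364,444, 480, 737,801.63, 869 ]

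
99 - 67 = 32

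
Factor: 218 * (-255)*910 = -50586900 = - 2^2 * 3^1 *5^2 * 7^1*13^1*17^1*109^1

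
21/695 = 21/695=0.03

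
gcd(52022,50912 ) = 74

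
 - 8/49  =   - 8/49=-0.16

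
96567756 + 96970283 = 193538039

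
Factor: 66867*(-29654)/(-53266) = 991437009/26633 =3^1* 31^1*719^1*14827^1*26633^(-1)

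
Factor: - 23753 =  - 23753^1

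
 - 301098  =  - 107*2814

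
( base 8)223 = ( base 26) 5H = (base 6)403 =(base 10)147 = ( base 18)83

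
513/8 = 64 + 1/8 = 64.12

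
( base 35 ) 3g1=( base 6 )31340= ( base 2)1000010001100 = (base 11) 3201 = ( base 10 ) 4236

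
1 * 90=90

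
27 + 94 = 121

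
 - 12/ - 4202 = 6/2101 = 0.00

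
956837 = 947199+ 9638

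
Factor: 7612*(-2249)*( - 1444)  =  2^4 * 11^1*13^1* 19^2*173^2   =  24720396272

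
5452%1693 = 373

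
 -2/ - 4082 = 1/2041=0.00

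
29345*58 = 1702010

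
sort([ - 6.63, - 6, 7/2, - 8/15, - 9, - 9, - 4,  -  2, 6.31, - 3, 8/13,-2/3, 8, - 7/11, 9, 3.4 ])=[ -9, - 9, - 6.63, - 6,- 4,-3, - 2,-2/3, - 7/11,-8/15,8/13, 3.4, 7/2 , 6.31, 8 , 9 ] 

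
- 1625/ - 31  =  1625/31= 52.42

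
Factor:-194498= - 2^1* 79^1*1231^1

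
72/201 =24/67 =0.36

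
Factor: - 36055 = - 5^1*7211^1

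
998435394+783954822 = 1782390216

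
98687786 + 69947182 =168634968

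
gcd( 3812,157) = 1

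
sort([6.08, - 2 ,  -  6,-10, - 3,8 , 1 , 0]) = [ - 10 , - 6 ,-3,  -  2, 0,1, 6.08, 8 ]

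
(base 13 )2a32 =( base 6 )44205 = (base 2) 1011111101101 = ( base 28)7ML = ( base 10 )6125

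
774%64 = 6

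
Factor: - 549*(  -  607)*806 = 2^1*3^2 * 13^1*31^1*61^1 *607^1 = 268593858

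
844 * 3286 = 2773384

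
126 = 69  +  57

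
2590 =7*370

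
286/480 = 143/240 = 0.60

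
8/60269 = 8/60269   =  0.00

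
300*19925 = 5977500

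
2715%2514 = 201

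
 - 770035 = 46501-816536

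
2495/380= 499/76= 6.57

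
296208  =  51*5808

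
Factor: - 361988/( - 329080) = 11/10 = 2^( - 1)*5^(-1)*11^1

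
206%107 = 99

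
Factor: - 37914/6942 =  - 13^( - 1)*71^1 = -71/13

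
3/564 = 1/188  =  0.01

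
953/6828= 953/6828= 0.14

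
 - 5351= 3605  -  8956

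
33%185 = 33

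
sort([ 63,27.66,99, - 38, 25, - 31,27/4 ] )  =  [ - 38 , - 31,27/4,25,27.66,63,99] 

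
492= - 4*(-123)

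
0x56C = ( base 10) 1388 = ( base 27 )1ob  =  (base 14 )712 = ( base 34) 16s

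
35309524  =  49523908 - 14214384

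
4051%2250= 1801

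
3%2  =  1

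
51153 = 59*867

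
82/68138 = 41/34069 = 0.00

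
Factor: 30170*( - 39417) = -1189210890 = - 2^1*3^1*5^1 * 7^2*431^1 *1877^1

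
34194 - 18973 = 15221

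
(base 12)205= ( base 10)293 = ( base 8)445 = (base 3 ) 101212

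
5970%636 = 246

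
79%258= 79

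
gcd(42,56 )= 14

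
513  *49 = 25137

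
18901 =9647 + 9254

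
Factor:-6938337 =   -  3^1*7^1*29^1*11393^1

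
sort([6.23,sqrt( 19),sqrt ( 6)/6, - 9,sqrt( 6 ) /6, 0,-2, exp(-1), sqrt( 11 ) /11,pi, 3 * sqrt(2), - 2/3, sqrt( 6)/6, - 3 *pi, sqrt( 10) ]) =[ - 3*pi,  -  9, - 2,-2/3,0, sqrt( 11 ) /11, exp(  -  1),sqrt(6)/6,sqrt (6)/6,sqrt( 6)/6,  pi, sqrt(10),3*sqrt( 2), sqrt (19),6.23]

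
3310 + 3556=6866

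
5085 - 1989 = 3096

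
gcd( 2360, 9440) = 2360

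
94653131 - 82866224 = 11786907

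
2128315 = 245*8687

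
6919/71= 6919/71= 97.45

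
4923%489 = 33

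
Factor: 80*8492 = 679360 = 2^6 *5^1*11^1*193^1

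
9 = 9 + 0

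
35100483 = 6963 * 5041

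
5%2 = 1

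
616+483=1099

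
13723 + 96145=109868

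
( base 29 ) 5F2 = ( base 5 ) 122032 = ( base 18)E5G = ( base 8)11042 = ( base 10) 4642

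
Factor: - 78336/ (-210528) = 2^4*43^ ( -1 ) = 16/43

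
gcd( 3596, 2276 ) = 4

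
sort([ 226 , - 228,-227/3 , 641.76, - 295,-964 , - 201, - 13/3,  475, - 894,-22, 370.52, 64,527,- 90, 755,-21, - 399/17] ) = [ - 964, - 894,-295,-228,-201, -90,-227/3, - 399/17,  -  22, - 21, - 13/3, 64, 226, 370.52, 475, 527,641.76, 755]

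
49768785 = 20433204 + 29335581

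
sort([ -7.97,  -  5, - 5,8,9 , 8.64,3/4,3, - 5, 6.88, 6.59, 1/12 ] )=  [ - 7.97, - 5, -5, -5,1/12 , 3/4,3, 6.59, 6.88, 8, 8.64,9 ]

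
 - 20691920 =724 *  (- 28580 ) 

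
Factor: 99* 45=4455 = 3^4*5^1*11^1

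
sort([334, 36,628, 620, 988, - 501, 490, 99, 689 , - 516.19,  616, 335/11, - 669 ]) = [ - 669, - 516.19, - 501, 335/11, 36, 99, 334,490 , 616,  620, 628,689, 988 ] 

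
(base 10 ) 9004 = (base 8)21454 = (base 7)35152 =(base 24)ff4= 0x232C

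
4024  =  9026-5002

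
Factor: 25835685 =3^1*  5^1*107^1*16097^1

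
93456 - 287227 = -193771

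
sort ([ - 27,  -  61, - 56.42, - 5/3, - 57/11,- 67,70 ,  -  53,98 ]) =[ - 67, - 61, - 56.42, - 53, - 27, - 57/11,- 5/3,70,98 ]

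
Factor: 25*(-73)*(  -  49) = 5^2 * 7^2 * 73^1 =89425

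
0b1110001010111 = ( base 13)33c1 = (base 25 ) BF5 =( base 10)7255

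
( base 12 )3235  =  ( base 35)4hi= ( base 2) 1010110001001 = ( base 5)134023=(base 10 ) 5513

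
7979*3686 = 29410594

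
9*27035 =243315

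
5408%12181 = 5408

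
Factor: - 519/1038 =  - 2^( - 1) = - 1/2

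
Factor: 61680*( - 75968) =  -  4685706240  =  - 2^10*3^1*5^1*257^1*1187^1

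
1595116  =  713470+881646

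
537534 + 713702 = 1251236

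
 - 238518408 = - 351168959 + 112650551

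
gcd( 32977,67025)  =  7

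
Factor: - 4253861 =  - 43^1 *98927^1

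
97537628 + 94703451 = 192241079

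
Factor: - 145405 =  - 5^1*13^1*2237^1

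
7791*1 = 7791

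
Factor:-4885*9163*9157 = -409878812035 = - 5^1*7^2 * 11^1 * 17^1*977^1 * 9157^1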